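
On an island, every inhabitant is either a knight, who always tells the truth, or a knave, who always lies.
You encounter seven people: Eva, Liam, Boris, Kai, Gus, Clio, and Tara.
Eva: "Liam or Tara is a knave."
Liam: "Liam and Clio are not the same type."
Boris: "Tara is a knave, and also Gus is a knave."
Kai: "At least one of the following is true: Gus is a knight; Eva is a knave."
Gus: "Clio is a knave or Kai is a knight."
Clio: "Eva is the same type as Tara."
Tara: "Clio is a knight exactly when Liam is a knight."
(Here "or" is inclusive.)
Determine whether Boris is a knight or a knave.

Boris is a knave.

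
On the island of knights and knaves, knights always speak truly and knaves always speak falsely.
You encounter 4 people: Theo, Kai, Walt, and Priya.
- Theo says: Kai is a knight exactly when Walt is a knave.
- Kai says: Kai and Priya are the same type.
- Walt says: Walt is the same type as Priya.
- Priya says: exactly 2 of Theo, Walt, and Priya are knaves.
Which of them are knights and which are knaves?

Suppose Theo is a knight. Then Theo's statement "Kai is a knight exactly when Walt is a knave" would have to be true. Checking the 8 ways to assign the others, none is consistent with every speaker.
(For instance, with Kai=knave, Walt=knave, Priya=knight, Theo's claim "Kai is a knight exactly when Walt is a knave" comes out false where it would need to be true.)
So Theo must be a knave, making "Kai is a knight exactly when Walt is a knave" false. Taking Theo=knave, Kai=knave, Walt=knave, Priya=knight, each remaining statement checks out:
  Kai (knave): "Kai and Priya are the same type" — false. ✓
  Walt (knave): "Walt is the same type as Priya" — false. ✓
  Priya (knight): "exactly 2 of Theo, Walt, and Priya are knaves" — true. ✓
This is the unique consistent assignment.

Theo is a knave, Kai is a knave, Walt is a knave, and Priya is a knight.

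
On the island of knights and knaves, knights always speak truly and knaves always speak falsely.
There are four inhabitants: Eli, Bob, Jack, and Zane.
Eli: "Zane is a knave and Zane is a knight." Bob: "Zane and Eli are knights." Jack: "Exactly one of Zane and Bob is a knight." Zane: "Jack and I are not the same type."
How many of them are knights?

The unique consistent assignment is Eli=knave, Bob=knave, Jack=knave, Zane=knave.
That has 0 knights.

0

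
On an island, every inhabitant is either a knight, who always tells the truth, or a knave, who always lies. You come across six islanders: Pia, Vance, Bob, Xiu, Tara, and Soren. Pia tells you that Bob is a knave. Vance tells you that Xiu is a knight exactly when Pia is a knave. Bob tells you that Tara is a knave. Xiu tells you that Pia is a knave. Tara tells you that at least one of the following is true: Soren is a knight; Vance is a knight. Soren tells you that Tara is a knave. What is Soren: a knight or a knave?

Soren is a knave.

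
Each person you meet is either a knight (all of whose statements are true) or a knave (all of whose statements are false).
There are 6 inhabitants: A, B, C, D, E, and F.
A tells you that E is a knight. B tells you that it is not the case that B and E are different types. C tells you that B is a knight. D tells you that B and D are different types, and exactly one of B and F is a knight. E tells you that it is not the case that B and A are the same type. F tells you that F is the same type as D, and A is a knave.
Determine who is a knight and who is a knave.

A is a knight, and the claim "E is a knight" is indeed true.
As a knave, B's statement "it is not the case that B and E are different types" should be False; it is.
C is a knave; "B is a knight" is False, as required.
D is a knave, and the claim "B and D are different types, and exactly one of B and F is a knight" is indeed False.
E is a knight, so "it is not the case that B and A are the same type" must be true — and it is.
F is a knave, and the claim "F is the same type as D, and A is a knave" is indeed False.

Knights: A and E. Knaves: B, C, D, and F.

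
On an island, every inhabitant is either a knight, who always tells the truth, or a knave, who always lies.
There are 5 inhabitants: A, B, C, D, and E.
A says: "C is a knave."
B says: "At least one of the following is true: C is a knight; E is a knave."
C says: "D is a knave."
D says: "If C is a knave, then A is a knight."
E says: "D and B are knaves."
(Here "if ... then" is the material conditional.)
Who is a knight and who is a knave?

A is a knight, B is a knight, C is a knave, D is a knight, and E is a knave.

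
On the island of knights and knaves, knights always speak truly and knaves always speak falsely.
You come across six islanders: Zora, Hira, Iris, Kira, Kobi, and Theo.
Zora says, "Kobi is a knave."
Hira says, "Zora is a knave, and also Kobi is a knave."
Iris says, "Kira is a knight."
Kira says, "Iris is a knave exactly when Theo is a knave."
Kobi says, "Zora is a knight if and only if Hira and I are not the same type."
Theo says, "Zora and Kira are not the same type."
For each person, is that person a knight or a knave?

Zora is a knight, Hira is a knave, Iris is a knave, Kira is a knave, Kobi is a knave, and Theo is a knight.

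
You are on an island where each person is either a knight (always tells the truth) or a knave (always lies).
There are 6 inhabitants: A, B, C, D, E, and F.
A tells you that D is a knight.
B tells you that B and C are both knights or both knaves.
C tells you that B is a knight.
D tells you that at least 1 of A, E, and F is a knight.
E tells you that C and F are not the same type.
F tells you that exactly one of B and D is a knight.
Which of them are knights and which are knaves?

Knights: A, B, C, D, and E. Knaves: F.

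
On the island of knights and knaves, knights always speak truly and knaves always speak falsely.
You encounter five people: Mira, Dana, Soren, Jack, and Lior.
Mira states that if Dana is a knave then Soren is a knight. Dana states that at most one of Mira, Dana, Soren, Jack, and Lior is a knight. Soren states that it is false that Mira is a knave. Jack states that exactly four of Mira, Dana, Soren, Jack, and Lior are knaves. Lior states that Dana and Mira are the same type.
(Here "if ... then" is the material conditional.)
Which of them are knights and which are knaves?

Since Mira is a knight, "if Dana is a knave then Soren is a knight" needs to be True, which holds.
Dana (knave): "at most one of Mira, Dana, Soren, Jack, and Lior is a knight" — false. ✓
Since Soren is a knight, "it is false that Mira is a knave" needs to be True, which holds.
Jack is a knave, and the claim "exactly four of Mira, Dana, Soren, Jack, and Lior are knaves" is indeed false.
Lior is a knave; "Dana and Mira are the same type" is false, as required.

Mira is a knight, Dana is a knave, Soren is a knight, Jack is a knave, and Lior is a knave.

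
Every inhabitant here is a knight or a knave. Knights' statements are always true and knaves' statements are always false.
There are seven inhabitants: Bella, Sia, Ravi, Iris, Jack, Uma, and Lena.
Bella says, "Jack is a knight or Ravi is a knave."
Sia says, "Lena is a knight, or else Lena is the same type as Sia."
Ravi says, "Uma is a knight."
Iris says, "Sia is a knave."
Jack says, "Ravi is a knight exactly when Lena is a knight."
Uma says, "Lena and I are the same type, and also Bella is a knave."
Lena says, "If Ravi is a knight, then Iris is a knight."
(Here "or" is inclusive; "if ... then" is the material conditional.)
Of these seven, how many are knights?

3

The unique consistent assignment is Bella=knight, Sia=knight, Ravi=knave, Iris=knave, Jack=knave, Uma=knave, Lena=knight.
That has 3 knights.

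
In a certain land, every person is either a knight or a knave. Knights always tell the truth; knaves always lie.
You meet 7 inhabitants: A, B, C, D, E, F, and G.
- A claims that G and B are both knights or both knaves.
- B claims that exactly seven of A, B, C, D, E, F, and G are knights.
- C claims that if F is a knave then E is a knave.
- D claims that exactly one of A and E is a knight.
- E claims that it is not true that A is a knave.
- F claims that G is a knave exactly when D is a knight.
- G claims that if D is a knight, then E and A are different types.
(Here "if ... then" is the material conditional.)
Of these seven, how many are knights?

3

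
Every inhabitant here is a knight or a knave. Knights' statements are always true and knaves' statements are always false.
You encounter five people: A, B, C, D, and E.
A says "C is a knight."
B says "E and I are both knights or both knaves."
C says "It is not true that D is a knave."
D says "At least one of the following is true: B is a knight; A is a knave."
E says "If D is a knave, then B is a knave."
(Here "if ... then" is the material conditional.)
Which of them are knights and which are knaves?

Knights: A, B, C, D, and E. Knaves: none.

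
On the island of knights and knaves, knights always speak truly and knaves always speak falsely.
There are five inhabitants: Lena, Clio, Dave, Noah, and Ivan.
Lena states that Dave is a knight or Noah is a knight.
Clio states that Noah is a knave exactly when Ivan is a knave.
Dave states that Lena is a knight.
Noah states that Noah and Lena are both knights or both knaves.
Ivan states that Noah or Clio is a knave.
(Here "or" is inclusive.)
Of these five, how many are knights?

3

The unique consistent assignment is Lena=knight, Clio=knave, Dave=knight, Noah=knave, Ivan=knight.
That has 3 knights.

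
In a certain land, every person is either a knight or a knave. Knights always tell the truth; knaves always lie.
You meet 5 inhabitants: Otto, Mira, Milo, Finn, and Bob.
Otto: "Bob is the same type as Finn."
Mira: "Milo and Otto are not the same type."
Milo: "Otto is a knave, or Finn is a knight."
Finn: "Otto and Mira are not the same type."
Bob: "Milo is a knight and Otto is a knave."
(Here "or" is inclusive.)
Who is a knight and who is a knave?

Knights: Otto and Mira. Knaves: Milo, Finn, and Bob.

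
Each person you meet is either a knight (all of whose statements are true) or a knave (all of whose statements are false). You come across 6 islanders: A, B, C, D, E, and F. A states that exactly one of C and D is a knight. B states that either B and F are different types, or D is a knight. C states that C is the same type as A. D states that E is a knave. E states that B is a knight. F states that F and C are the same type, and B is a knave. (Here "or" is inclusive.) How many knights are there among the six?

4

The unique consistent assignment is A=knight, B=knight, C=knight, D=knave, E=knight, F=knave.
That has 4 knights.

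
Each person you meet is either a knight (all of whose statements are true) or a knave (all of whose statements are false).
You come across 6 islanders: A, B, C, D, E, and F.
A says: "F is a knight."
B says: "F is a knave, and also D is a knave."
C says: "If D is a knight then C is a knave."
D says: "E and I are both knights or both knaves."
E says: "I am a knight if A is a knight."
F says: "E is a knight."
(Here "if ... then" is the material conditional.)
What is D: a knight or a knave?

D is a knave.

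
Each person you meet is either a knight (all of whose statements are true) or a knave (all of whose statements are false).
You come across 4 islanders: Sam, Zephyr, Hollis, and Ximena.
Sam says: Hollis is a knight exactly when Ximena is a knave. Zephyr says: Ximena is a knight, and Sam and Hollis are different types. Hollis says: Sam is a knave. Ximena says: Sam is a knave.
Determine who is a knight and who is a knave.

Suppose Sam is a knight. Then Sam's statement "Hollis is a knight exactly when Ximena is a knave" would have to be true. Checking the 8 ways to assign the others, none is consistent with every speaker.
(For instance, with Zephyr=knight, Hollis=knight, Ximena=knight, Sam's claim "Hollis is a knight exactly when Ximena is a knave" comes out false where it would need to be true.)
So Sam must be a knave, making "Hollis is a knight exactly when Ximena is a knave" false. Taking Sam=knave, Zephyr=knight, Hollis=knight, Ximena=knight, each remaining statement checks out:
  Zephyr (knight): "Ximena is a knight, and Sam and Hollis are different types" — true. ✓
  Hollis (knight): "Sam is a knave" — true. ✓
  Ximena (knight): "Sam is a knave" — true. ✓
This is the unique consistent assignment.

Sam is a knave, Zephyr is a knight, Hollis is a knight, and Ximena is a knight.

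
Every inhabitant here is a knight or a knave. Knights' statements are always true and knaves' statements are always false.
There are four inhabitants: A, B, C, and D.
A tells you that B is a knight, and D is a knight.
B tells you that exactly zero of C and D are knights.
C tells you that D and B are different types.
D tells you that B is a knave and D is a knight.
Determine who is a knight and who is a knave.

A (knave): "B is a knight, and D is a knight" — false. ✓
As a knave, B's statement "exactly zero of C and D are knights" should be false; it is.
C (knight): "D and B are different types" — true. ✓
Since D is a knight, "B is a knave and D is a knight" needs to be true, which holds.

Knights: C and D. Knaves: A and B.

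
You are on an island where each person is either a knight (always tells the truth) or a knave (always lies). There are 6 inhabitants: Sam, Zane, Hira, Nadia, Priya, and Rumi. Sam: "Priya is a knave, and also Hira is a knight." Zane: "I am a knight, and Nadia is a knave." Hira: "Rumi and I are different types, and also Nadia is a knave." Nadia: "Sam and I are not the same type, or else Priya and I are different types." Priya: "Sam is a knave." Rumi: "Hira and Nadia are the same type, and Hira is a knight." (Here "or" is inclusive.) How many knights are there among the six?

2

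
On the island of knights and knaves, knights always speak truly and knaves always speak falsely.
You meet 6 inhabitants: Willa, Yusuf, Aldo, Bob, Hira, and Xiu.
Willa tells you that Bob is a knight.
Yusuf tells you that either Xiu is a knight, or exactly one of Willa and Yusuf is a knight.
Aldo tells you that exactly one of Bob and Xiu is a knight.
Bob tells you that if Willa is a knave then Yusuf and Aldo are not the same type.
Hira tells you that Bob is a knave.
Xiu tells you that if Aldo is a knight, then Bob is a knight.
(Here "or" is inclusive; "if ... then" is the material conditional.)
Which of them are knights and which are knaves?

Willa is a knight, so "Bob is a knight" must be True — and it is.
Yusuf is a knight, so "either Xiu is a knight, or exactly one of Willa and Yusuf is a knight" must be True — and it is.
As a knave, Aldo's statement "exactly one of Bob and Xiu is a knight" should be False; it is.
Since Bob is a knight, "if Willa is a knave then Yusuf and Aldo are not the same type" needs to be True, which holds.
Hira is a knave, and the claim "Bob is a knave" is indeed False.
Xiu is a knight, so "if Aldo is a knight, then Bob is a knight" must be True — and it is.

Willa is a knight, Yusuf is a knight, Aldo is a knave, Bob is a knight, Hira is a knave, and Xiu is a knight.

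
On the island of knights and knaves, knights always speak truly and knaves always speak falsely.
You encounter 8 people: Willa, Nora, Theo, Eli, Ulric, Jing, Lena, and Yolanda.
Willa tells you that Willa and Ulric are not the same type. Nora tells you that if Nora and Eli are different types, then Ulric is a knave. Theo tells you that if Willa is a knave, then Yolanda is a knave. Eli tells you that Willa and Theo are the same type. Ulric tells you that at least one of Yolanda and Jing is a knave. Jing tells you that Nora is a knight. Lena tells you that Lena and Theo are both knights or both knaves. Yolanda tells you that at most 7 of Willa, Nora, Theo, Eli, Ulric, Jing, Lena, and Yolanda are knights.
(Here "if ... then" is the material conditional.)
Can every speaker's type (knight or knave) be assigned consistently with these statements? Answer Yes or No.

Yes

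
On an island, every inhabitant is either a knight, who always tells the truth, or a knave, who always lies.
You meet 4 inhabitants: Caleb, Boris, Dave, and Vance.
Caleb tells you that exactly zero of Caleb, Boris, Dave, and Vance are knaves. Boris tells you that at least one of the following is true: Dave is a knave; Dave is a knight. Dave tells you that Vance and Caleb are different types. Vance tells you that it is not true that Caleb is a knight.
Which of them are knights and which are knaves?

Caleb is a knave; "exactly zero of Caleb, Boris, Dave, and Vance are knaves" is false, as required.
Boris is a knight, so "at least one of the following is true: Dave is a knave; Dave is a knight" must be True — and it is.
Dave is a knight; "Vance and Caleb are different types" is True, as required.
As a knight, Vance's statement "it is not true that Caleb is a knight" should be True; it is.

Caleb is a knave, Boris is a knight, Dave is a knight, and Vance is a knight.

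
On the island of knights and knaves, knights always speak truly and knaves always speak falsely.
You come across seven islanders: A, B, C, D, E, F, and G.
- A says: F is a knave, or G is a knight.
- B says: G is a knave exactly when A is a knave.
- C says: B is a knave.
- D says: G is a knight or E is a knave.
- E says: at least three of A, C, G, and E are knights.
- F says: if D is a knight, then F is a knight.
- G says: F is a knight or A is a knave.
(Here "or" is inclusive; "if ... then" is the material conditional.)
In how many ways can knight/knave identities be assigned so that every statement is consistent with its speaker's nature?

Consistent assignments:
  A=knight, B=knight, C=knave, D=knight, E=knight, F=knight, G=knight
  A=knight, B=knight, C=knave, D=knight, E=knave, F=knight, G=knight
  A=knight, B=knave, C=knight, D=knight, E=knave, F=knave, G=knave

3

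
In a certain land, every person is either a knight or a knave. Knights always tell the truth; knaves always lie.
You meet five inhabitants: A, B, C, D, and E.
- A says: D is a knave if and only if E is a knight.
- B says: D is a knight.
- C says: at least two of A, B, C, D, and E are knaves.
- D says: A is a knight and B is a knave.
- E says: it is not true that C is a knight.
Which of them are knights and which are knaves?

A is a knave, B is a knave, C is a knight, D is a knave, and E is a knave.

Suppose A is a knight. Then A's statement "D is a knave if and only if E is a knight" would have to be true. Checking the 16 ways to assign the others, none is consistent with every speaker.
(For instance, with B=knave, C=knight, D=knave, E=knave, A's claim "D is a knave if and only if E is a knight" comes out false where it would need to be true.)
So A must be a knave, making "D is a knave if and only if E is a knight" false. Taking A=knave, B=knave, C=knight, D=knave, E=knave, each remaining statement checks out:
  B (knave): "D is a knight" — false. ✓
  C (knight): "at least two of A, B, C, D, and E are knaves" — true. ✓
  D (knave): "A is a knight and B is a knave" — false. ✓
  E (knave): "it is not true that C is a knight" — false. ✓
This is the unique consistent assignment.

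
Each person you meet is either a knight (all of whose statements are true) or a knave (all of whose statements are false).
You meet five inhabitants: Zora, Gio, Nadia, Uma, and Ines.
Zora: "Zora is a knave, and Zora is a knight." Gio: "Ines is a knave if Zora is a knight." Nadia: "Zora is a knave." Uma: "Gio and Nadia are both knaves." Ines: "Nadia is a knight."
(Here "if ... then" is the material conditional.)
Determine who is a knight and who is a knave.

Knights: Gio, Nadia, and Ines. Knaves: Zora and Uma.

As a knave, Zora's statement "Zora is a knave, and Zora is a knight" should be false; it is.
As a knight, Gio's statement "Ines is a knave if Zora is a knight" should be true; it is.
Since Nadia is a knight, "Zora is a knave" needs to be true, which holds.
Since Uma is a knave, "Gio and Nadia are both knaves" needs to be false, which holds.
Ines is a knight; "Nadia is a knight" is true, as required.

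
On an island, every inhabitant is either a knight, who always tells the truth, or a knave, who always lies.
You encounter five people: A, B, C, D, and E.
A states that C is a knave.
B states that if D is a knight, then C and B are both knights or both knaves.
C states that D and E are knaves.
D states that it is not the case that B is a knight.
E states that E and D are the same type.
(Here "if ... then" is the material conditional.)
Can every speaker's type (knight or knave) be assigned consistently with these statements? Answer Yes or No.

No

Checking all 32 assignments, each has at least one speaker whose statement's truth value contradicts their type.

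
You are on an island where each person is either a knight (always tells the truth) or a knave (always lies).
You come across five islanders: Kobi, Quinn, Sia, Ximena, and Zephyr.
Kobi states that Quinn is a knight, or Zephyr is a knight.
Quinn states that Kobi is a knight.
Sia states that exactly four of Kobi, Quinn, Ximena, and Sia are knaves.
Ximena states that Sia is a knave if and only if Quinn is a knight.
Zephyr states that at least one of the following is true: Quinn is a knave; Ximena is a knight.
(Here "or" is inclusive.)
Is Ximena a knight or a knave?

Consistent assignments: {Kobi=knight, Quinn=knight, Sia=knave, Ximena=knight, Zephyr=knight}
In every consistent assignment, Ximena is a knight.

Ximena is a knight.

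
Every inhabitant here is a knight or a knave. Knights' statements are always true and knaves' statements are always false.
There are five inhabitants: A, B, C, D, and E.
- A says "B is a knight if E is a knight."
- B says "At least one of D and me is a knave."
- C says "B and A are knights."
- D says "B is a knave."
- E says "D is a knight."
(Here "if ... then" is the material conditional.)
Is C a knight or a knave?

Consistent assignments: {A=knight, B=knight, C=knight, D=knave, E=knave}
In every consistent assignment, C is a knight.

C is a knight.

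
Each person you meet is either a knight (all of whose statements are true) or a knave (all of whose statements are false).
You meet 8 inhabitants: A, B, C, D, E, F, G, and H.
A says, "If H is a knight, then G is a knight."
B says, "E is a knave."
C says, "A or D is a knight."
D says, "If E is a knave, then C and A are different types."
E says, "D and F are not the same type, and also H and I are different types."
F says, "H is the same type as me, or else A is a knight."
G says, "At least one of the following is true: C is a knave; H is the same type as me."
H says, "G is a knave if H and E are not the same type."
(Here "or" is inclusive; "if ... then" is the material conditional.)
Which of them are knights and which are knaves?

A is a knave, and the claim "if H is a knight, then G is a knight" is indeed False.
B is a knight; "E is a knave" is True, as required.
C is a knight, so "A or D is a knight" must be True — and it is.
D is a knight, and the claim "if E is a knave, then C and A are different types" is indeed True.
E is a knave; "D and F are not the same type, and also H and I are different types" is False, as required.
F is a knight, so "H is the same type as me, or else A is a knight" must be True — and it is.
G (knave): "at least one of the following is true: C is a knave; H is the same type as me" — False. ✓
H is a knight, so "G is a knave if H and E are not the same type" must be True — and it is.

Knights: B, C, D, F, and H. Knaves: A, E, and G.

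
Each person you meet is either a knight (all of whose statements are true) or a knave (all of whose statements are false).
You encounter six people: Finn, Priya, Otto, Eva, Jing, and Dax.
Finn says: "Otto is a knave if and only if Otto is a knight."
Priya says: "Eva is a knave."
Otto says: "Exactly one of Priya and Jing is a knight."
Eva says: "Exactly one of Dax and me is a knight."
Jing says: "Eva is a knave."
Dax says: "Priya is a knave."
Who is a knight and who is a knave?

Finn is a knave, Priya is a knight, Otto is a knave, Eva is a knave, Jing is a knight, and Dax is a knave.

As a knave, Finn's statement "Otto is a knave if and only if Otto is a knight" should be false; it is.
Priya is a knight; "Eva is a knave" is true, as required.
Otto (knave): "exactly one of Priya and Jing is a knight" — false. ✓
Since Eva is a knave, "exactly one of Dax and me is a knight" needs to be false, which holds.
Jing is a knight, so "Eva is a knave" must be true — and it is.
Dax is a knave, and the claim "Priya is a knave" is indeed false.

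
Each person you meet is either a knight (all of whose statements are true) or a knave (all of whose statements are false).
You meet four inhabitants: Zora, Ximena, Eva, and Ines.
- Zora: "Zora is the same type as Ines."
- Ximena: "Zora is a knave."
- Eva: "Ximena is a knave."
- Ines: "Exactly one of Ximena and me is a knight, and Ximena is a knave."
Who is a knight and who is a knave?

Zora is a knight; "Zora is the same type as Ines" is True, as required.
Ximena is a knave, so "Zora is a knave" must be false — and it is.
Eva is a knight, and the claim "Ximena is a knave" is indeed True.
Ines is a knight, and the claim "exactly one of Ximena and me is a knight, and Ximena is a knave" is indeed True.

Zora is a knight, Ximena is a knave, Eva is a knight, and Ines is a knight.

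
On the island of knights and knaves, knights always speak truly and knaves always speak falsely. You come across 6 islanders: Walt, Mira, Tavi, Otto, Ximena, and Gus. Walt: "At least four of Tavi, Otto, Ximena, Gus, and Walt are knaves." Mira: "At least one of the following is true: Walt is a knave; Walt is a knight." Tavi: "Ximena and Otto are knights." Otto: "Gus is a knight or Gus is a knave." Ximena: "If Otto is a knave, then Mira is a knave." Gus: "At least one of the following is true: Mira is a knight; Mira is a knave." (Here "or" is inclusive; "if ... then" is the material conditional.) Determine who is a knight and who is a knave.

Knights: Mira, Tavi, Otto, Ximena, and Gus. Knaves: Walt.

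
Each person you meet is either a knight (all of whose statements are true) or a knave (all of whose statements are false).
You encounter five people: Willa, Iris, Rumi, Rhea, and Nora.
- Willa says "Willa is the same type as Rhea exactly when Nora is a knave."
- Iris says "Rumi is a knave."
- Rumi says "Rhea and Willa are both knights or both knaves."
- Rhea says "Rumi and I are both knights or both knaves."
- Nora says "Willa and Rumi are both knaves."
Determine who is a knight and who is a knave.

Knights: Willa, Rumi, and Rhea. Knaves: Iris and Nora.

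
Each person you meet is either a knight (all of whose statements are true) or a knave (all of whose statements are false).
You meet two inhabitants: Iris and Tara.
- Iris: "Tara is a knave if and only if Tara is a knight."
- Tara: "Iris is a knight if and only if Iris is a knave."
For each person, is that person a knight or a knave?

Iris is a knave and Tara is a knave.

Suppose Iris is a knight. Then Iris's statement "Tara is a knave if and only if Tara is a knight" would have to be true. Checking the 2 ways to assign the others, none is consistent with every speaker.
(For instance, with Tara=knave, Iris's claim "Tara is a knave if and only if Tara is a knight" comes out false where it would need to be true.)
So Iris must be a knave, making "Tara is a knave if and only if Tara is a knight" false. Taking Iris=knave, Tara=knave, each remaining statement checks out:
  Tara (knave): "Iris is a knight if and only if Iris is a knave" — false. ✓
This is the unique consistent assignment.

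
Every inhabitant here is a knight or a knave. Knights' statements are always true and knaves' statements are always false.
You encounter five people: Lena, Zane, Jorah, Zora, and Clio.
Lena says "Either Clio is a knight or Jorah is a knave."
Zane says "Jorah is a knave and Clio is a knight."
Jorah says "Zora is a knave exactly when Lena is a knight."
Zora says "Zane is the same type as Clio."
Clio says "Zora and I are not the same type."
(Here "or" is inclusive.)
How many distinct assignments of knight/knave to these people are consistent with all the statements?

1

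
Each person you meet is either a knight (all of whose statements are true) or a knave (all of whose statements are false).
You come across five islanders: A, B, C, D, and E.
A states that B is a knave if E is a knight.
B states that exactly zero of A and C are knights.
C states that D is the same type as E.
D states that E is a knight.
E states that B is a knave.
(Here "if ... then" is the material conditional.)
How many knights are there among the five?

4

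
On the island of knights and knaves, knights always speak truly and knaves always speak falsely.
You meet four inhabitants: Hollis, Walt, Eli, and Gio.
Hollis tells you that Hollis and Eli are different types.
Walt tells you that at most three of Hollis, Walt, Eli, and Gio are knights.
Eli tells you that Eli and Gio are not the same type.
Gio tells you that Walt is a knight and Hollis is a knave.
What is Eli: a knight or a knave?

Consistent assignments: {Hollis=knight, Walt=knight, Eli=knave, Gio=knave}
In every consistent assignment, Eli is a knave.

Eli is a knave.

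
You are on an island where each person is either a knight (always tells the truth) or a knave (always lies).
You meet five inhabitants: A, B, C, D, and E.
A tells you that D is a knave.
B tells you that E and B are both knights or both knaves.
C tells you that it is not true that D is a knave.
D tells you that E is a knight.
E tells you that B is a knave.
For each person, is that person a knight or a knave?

Knights: C, D, and E. Knaves: A and B.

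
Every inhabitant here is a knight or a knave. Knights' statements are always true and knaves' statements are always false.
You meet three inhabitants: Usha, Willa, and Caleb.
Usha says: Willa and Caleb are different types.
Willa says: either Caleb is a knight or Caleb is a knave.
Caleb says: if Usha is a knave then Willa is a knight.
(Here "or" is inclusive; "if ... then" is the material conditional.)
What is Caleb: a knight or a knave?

Caleb is a knight.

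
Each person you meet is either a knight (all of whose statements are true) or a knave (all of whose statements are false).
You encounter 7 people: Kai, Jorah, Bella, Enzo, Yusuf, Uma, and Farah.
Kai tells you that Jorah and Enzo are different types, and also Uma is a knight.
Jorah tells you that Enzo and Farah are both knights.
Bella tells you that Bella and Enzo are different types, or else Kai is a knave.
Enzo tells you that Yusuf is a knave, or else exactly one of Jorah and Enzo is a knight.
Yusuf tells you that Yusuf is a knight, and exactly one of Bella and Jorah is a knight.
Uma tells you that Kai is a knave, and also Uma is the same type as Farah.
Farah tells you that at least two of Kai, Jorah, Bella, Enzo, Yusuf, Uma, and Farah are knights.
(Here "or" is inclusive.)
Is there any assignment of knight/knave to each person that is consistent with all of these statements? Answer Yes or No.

One consistent assignment: Kai=knave, Jorah=knight, Bella=knight, Enzo=knight, Yusuf=knave, Uma=knight, Farah=knight.

Yes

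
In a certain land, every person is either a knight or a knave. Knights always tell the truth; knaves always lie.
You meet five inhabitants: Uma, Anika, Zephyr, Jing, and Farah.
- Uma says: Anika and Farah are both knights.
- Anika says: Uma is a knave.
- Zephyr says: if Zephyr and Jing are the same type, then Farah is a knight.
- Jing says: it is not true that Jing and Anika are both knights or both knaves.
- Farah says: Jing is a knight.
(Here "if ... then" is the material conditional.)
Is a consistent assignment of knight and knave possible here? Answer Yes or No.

No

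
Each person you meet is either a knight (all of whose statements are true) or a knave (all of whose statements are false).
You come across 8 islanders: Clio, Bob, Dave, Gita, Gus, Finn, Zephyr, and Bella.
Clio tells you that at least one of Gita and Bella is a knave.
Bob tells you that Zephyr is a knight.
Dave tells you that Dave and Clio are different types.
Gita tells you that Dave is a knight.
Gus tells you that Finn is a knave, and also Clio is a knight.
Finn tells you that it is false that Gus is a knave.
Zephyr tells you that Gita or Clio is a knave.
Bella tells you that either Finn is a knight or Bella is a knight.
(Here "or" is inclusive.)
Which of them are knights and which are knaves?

Clio is a knave, Bob is a knight, Dave is a knight, Gita is a knight, Gus is a knave, Finn is a knave, Zephyr is a knight, and Bella is a knight.

Clio (knave): "at least one of Gita and Bella is a knave" — false. ✓
Since Bob is a knight, "Zephyr is a knight" needs to be true, which holds.
As a knight, Dave's statement "Dave and Clio are different types" should be true; it is.
Gita is a knight, and the claim "Dave is a knight" is indeed true.
Gus is a knave, so "Finn is a knave, and also Clio is a knight" must be false — and it is.
As a knave, Finn's statement "it is false that Gus is a knave" should be false; it is.
As a knight, Zephyr's statement "Gita or Clio is a knave" should be true; it is.
Bella is a knight; "either Finn is a knight or Bella is a knight" is true, as required.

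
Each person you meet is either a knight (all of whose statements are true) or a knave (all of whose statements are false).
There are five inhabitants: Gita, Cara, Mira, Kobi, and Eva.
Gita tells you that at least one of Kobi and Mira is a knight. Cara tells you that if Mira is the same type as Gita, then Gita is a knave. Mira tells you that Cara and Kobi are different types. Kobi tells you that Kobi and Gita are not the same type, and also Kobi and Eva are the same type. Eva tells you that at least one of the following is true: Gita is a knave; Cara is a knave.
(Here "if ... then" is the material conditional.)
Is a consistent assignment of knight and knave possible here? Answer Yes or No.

No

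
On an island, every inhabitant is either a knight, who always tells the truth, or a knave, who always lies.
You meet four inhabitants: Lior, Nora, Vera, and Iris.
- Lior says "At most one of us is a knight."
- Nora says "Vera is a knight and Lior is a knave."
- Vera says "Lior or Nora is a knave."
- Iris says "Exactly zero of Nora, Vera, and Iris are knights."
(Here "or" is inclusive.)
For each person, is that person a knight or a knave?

Knights: Nora and Vera. Knaves: Lior and Iris.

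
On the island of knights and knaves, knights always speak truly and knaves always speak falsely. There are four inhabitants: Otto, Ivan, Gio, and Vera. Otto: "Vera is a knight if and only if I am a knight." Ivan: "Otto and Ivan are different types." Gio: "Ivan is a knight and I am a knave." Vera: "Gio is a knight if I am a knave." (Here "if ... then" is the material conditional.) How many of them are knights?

1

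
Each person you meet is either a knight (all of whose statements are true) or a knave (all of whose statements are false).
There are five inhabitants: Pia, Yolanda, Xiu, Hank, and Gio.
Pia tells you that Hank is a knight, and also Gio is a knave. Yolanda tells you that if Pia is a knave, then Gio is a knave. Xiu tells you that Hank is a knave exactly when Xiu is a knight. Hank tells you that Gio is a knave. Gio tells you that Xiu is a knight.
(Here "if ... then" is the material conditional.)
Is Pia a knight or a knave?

Pia is a knave.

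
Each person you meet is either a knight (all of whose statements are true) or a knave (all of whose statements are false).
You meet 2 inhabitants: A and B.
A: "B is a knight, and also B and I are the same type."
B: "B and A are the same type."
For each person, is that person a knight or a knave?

Suppose A is a knave. Then A's statement "B is a knight, and also B and I are the same type" would have to be false. Checking the 2 ways to assign the others, none is consistent with every speaker.
(For instance, with B=knight, B's claim "B and A are the same type" comes out false where it would need to be true.)
So A must be a knight, making "B is a knight, and also B and I are the same type" true. Taking A=knight, B=knight, each remaining statement checks out:
  B (knight): "B and A are the same type" — true. ✓
This is the unique consistent assignment.

Knights: A and B. Knaves: none.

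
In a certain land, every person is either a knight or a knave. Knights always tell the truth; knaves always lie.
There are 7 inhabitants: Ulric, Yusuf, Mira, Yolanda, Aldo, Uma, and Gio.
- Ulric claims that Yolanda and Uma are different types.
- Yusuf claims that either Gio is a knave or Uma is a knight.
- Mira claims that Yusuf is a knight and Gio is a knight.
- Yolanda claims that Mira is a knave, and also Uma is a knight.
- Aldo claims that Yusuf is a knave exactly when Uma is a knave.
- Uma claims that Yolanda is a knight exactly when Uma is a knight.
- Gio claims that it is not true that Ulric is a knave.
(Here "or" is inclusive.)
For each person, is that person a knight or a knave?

Ulric is a knave, Yusuf is a knight, Mira is a knave, Yolanda is a knight, Aldo is a knight, Uma is a knight, and Gio is a knave.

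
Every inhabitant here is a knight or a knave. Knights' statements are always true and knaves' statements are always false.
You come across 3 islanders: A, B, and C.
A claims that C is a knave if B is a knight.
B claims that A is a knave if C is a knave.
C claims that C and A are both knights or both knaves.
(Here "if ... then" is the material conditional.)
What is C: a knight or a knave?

Consistent assignments: {A=knight, B=knave, C=knave}
In every consistent assignment, C is a knave.

C is a knave.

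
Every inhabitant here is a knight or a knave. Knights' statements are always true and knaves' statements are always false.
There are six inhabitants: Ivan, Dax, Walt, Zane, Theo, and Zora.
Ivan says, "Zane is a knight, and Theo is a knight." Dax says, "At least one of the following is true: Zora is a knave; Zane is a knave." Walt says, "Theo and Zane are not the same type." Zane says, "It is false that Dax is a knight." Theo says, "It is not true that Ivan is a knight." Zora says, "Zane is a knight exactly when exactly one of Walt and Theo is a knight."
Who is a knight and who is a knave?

Ivan is a knave, Dax is a knight, Walt is a knight, Zane is a knave, Theo is a knight, and Zora is a knight.

Since Ivan is a knave, "Zane is a knight, and Theo is a knight" needs to be false, which holds.
Dax is a knight, so "at least one of the following is true: Zora is a knave; Zane is a knave" must be true — and it is.
Walt is a knight, and the claim "Theo and Zane are not the same type" is indeed true.
Since Zane is a knave, "it is false that Dax is a knight" needs to be false, which holds.
As a knight, Theo's statement "it is not true that Ivan is a knight" should be true; it is.
Zora (knight): "Zane is a knight exactly when exactly one of Walt and Theo is a knight" — true. ✓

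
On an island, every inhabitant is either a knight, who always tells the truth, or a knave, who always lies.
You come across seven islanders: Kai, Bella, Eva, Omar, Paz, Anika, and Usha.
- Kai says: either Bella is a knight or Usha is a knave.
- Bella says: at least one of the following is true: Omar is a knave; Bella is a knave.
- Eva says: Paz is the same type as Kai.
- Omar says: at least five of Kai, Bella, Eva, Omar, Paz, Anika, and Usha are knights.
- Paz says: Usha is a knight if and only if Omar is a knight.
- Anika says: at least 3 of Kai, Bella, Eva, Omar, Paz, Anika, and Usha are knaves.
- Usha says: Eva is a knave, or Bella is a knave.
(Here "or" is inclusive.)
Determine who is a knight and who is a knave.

Knights: Kai, Bella, Anika, and Usha. Knaves: Eva, Omar, and Paz.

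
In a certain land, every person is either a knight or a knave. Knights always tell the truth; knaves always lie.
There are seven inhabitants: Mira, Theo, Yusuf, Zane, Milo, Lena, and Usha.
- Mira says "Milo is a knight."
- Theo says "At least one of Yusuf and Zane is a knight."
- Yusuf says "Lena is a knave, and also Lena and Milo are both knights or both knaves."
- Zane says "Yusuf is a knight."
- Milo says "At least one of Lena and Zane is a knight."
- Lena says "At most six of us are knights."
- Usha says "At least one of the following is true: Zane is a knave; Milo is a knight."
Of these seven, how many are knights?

The unique consistent assignment is Mira=knight, Theo=knave, Yusuf=knave, Zane=knave, Milo=knight, Lena=knight, Usha=knight.
That has 4 knights.

4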